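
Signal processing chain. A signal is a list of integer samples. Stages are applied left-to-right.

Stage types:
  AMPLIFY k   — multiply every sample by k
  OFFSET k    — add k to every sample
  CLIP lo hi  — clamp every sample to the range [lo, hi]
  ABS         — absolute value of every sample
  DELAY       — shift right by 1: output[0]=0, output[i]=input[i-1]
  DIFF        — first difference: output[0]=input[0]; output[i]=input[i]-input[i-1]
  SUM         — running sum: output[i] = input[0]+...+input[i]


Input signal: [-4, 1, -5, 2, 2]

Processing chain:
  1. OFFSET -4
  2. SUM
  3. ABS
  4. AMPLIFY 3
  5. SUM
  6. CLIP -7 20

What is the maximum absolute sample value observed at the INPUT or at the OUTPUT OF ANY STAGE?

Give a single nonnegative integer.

Answer: 255

Derivation:
Input: [-4, 1, -5, 2, 2] (max |s|=5)
Stage 1 (OFFSET -4): -4+-4=-8, 1+-4=-3, -5+-4=-9, 2+-4=-2, 2+-4=-2 -> [-8, -3, -9, -2, -2] (max |s|=9)
Stage 2 (SUM): sum[0..0]=-8, sum[0..1]=-11, sum[0..2]=-20, sum[0..3]=-22, sum[0..4]=-24 -> [-8, -11, -20, -22, -24] (max |s|=24)
Stage 3 (ABS): |-8|=8, |-11|=11, |-20|=20, |-22|=22, |-24|=24 -> [8, 11, 20, 22, 24] (max |s|=24)
Stage 4 (AMPLIFY 3): 8*3=24, 11*3=33, 20*3=60, 22*3=66, 24*3=72 -> [24, 33, 60, 66, 72] (max |s|=72)
Stage 5 (SUM): sum[0..0]=24, sum[0..1]=57, sum[0..2]=117, sum[0..3]=183, sum[0..4]=255 -> [24, 57, 117, 183, 255] (max |s|=255)
Stage 6 (CLIP -7 20): clip(24,-7,20)=20, clip(57,-7,20)=20, clip(117,-7,20)=20, clip(183,-7,20)=20, clip(255,-7,20)=20 -> [20, 20, 20, 20, 20] (max |s|=20)
Overall max amplitude: 255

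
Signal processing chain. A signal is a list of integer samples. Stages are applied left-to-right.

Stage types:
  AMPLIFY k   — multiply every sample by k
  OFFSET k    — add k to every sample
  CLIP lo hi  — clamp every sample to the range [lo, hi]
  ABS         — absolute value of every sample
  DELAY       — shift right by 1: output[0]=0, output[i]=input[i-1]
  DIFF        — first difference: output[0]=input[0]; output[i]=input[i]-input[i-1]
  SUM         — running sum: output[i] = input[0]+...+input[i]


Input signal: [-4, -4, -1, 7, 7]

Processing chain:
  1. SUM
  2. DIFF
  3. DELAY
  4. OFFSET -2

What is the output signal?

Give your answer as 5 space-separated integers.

Input: [-4, -4, -1, 7, 7]
Stage 1 (SUM): sum[0..0]=-4, sum[0..1]=-8, sum[0..2]=-9, sum[0..3]=-2, sum[0..4]=5 -> [-4, -8, -9, -2, 5]
Stage 2 (DIFF): s[0]=-4, -8--4=-4, -9--8=-1, -2--9=7, 5--2=7 -> [-4, -4, -1, 7, 7]
Stage 3 (DELAY): [0, -4, -4, -1, 7] = [0, -4, -4, -1, 7] -> [0, -4, -4, -1, 7]
Stage 4 (OFFSET -2): 0+-2=-2, -4+-2=-6, -4+-2=-6, -1+-2=-3, 7+-2=5 -> [-2, -6, -6, -3, 5]

Answer: -2 -6 -6 -3 5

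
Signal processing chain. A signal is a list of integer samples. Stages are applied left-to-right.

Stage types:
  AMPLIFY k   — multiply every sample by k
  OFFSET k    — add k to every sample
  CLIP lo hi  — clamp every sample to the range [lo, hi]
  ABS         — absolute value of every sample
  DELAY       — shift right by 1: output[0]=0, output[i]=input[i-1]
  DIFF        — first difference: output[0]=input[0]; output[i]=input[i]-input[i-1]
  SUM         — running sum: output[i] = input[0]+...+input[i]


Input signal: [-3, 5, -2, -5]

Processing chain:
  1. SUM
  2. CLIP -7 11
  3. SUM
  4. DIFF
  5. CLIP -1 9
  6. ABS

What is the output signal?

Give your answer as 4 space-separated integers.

Answer: 1 2 0 1

Derivation:
Input: [-3, 5, -2, -5]
Stage 1 (SUM): sum[0..0]=-3, sum[0..1]=2, sum[0..2]=0, sum[0..3]=-5 -> [-3, 2, 0, -5]
Stage 2 (CLIP -7 11): clip(-3,-7,11)=-3, clip(2,-7,11)=2, clip(0,-7,11)=0, clip(-5,-7,11)=-5 -> [-3, 2, 0, -5]
Stage 3 (SUM): sum[0..0]=-3, sum[0..1]=-1, sum[0..2]=-1, sum[0..3]=-6 -> [-3, -1, -1, -6]
Stage 4 (DIFF): s[0]=-3, -1--3=2, -1--1=0, -6--1=-5 -> [-3, 2, 0, -5]
Stage 5 (CLIP -1 9): clip(-3,-1,9)=-1, clip(2,-1,9)=2, clip(0,-1,9)=0, clip(-5,-1,9)=-1 -> [-1, 2, 0, -1]
Stage 6 (ABS): |-1|=1, |2|=2, |0|=0, |-1|=1 -> [1, 2, 0, 1]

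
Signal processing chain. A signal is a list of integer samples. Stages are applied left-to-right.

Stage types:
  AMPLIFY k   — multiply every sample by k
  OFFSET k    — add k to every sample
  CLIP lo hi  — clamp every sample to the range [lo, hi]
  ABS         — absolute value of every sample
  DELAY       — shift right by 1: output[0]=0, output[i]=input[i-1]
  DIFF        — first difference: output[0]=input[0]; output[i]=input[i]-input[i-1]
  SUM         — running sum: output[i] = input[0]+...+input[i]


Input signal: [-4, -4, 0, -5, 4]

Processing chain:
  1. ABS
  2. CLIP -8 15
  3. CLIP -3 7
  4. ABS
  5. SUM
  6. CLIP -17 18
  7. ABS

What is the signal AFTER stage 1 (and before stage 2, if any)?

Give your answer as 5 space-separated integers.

Input: [-4, -4, 0, -5, 4]
Stage 1 (ABS): |-4|=4, |-4|=4, |0|=0, |-5|=5, |4|=4 -> [4, 4, 0, 5, 4]

Answer: 4 4 0 5 4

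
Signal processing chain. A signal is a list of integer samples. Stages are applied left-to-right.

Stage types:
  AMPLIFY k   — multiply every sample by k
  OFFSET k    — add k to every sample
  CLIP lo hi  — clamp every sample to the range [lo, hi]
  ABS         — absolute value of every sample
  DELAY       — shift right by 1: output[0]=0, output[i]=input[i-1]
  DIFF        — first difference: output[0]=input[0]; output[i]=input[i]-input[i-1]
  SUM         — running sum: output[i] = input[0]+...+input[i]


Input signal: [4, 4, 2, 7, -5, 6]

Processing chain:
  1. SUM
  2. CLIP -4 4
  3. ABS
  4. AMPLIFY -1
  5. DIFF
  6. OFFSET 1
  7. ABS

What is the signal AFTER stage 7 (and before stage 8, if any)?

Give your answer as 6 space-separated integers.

Answer: 3 1 1 1 1 1

Derivation:
Input: [4, 4, 2, 7, -5, 6]
Stage 1 (SUM): sum[0..0]=4, sum[0..1]=8, sum[0..2]=10, sum[0..3]=17, sum[0..4]=12, sum[0..5]=18 -> [4, 8, 10, 17, 12, 18]
Stage 2 (CLIP -4 4): clip(4,-4,4)=4, clip(8,-4,4)=4, clip(10,-4,4)=4, clip(17,-4,4)=4, clip(12,-4,4)=4, clip(18,-4,4)=4 -> [4, 4, 4, 4, 4, 4]
Stage 3 (ABS): |4|=4, |4|=4, |4|=4, |4|=4, |4|=4, |4|=4 -> [4, 4, 4, 4, 4, 4]
Stage 4 (AMPLIFY -1): 4*-1=-4, 4*-1=-4, 4*-1=-4, 4*-1=-4, 4*-1=-4, 4*-1=-4 -> [-4, -4, -4, -4, -4, -4]
Stage 5 (DIFF): s[0]=-4, -4--4=0, -4--4=0, -4--4=0, -4--4=0, -4--4=0 -> [-4, 0, 0, 0, 0, 0]
Stage 6 (OFFSET 1): -4+1=-3, 0+1=1, 0+1=1, 0+1=1, 0+1=1, 0+1=1 -> [-3, 1, 1, 1, 1, 1]
Stage 7 (ABS): |-3|=3, |1|=1, |1|=1, |1|=1, |1|=1, |1|=1 -> [3, 1, 1, 1, 1, 1]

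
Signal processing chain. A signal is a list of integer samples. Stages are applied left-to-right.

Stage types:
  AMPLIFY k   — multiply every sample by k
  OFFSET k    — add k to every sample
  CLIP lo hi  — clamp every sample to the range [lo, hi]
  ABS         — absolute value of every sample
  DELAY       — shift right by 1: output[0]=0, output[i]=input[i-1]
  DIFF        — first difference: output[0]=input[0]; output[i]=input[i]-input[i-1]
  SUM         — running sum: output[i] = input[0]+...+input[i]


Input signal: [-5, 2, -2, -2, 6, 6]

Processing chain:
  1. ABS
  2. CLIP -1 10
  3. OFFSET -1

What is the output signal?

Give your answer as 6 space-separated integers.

Input: [-5, 2, -2, -2, 6, 6]
Stage 1 (ABS): |-5|=5, |2|=2, |-2|=2, |-2|=2, |6|=6, |6|=6 -> [5, 2, 2, 2, 6, 6]
Stage 2 (CLIP -1 10): clip(5,-1,10)=5, clip(2,-1,10)=2, clip(2,-1,10)=2, clip(2,-1,10)=2, clip(6,-1,10)=6, clip(6,-1,10)=6 -> [5, 2, 2, 2, 6, 6]
Stage 3 (OFFSET -1): 5+-1=4, 2+-1=1, 2+-1=1, 2+-1=1, 6+-1=5, 6+-1=5 -> [4, 1, 1, 1, 5, 5]

Answer: 4 1 1 1 5 5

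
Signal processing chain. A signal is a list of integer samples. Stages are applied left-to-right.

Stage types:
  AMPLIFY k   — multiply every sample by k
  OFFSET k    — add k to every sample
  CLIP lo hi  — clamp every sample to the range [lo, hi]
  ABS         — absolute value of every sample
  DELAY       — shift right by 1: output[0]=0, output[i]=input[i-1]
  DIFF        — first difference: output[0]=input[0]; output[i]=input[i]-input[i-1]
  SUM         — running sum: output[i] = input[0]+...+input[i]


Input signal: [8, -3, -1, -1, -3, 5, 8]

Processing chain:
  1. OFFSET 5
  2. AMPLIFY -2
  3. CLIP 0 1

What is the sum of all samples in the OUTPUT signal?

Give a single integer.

Answer: 0

Derivation:
Input: [8, -3, -1, -1, -3, 5, 8]
Stage 1 (OFFSET 5): 8+5=13, -3+5=2, -1+5=4, -1+5=4, -3+5=2, 5+5=10, 8+5=13 -> [13, 2, 4, 4, 2, 10, 13]
Stage 2 (AMPLIFY -2): 13*-2=-26, 2*-2=-4, 4*-2=-8, 4*-2=-8, 2*-2=-4, 10*-2=-20, 13*-2=-26 -> [-26, -4, -8, -8, -4, -20, -26]
Stage 3 (CLIP 0 1): clip(-26,0,1)=0, clip(-4,0,1)=0, clip(-8,0,1)=0, clip(-8,0,1)=0, clip(-4,0,1)=0, clip(-20,0,1)=0, clip(-26,0,1)=0 -> [0, 0, 0, 0, 0, 0, 0]
Output sum: 0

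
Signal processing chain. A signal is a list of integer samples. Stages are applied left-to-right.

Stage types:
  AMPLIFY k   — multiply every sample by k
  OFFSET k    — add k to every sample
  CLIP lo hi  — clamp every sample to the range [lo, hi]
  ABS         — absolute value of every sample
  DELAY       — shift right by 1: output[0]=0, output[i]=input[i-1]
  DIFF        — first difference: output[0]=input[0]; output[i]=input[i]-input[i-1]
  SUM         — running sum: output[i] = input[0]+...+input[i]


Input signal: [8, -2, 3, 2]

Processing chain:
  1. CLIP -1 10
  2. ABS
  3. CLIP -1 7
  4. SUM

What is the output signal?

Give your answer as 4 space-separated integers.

Answer: 7 8 11 13

Derivation:
Input: [8, -2, 3, 2]
Stage 1 (CLIP -1 10): clip(8,-1,10)=8, clip(-2,-1,10)=-1, clip(3,-1,10)=3, clip(2,-1,10)=2 -> [8, -1, 3, 2]
Stage 2 (ABS): |8|=8, |-1|=1, |3|=3, |2|=2 -> [8, 1, 3, 2]
Stage 3 (CLIP -1 7): clip(8,-1,7)=7, clip(1,-1,7)=1, clip(3,-1,7)=3, clip(2,-1,7)=2 -> [7, 1, 3, 2]
Stage 4 (SUM): sum[0..0]=7, sum[0..1]=8, sum[0..2]=11, sum[0..3]=13 -> [7, 8, 11, 13]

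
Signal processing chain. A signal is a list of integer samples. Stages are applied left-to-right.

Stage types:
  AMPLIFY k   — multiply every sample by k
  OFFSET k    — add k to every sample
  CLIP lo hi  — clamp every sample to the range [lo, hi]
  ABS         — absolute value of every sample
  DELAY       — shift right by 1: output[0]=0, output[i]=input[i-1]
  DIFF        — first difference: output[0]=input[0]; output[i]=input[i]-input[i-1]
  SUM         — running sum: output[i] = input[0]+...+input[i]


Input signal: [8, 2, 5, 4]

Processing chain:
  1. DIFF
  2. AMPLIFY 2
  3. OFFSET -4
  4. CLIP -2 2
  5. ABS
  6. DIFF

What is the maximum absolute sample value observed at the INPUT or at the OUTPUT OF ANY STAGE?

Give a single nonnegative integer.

Input: [8, 2, 5, 4] (max |s|=8)
Stage 1 (DIFF): s[0]=8, 2-8=-6, 5-2=3, 4-5=-1 -> [8, -6, 3, -1] (max |s|=8)
Stage 2 (AMPLIFY 2): 8*2=16, -6*2=-12, 3*2=6, -1*2=-2 -> [16, -12, 6, -2] (max |s|=16)
Stage 3 (OFFSET -4): 16+-4=12, -12+-4=-16, 6+-4=2, -2+-4=-6 -> [12, -16, 2, -6] (max |s|=16)
Stage 4 (CLIP -2 2): clip(12,-2,2)=2, clip(-16,-2,2)=-2, clip(2,-2,2)=2, clip(-6,-2,2)=-2 -> [2, -2, 2, -2] (max |s|=2)
Stage 5 (ABS): |2|=2, |-2|=2, |2|=2, |-2|=2 -> [2, 2, 2, 2] (max |s|=2)
Stage 6 (DIFF): s[0]=2, 2-2=0, 2-2=0, 2-2=0 -> [2, 0, 0, 0] (max |s|=2)
Overall max amplitude: 16

Answer: 16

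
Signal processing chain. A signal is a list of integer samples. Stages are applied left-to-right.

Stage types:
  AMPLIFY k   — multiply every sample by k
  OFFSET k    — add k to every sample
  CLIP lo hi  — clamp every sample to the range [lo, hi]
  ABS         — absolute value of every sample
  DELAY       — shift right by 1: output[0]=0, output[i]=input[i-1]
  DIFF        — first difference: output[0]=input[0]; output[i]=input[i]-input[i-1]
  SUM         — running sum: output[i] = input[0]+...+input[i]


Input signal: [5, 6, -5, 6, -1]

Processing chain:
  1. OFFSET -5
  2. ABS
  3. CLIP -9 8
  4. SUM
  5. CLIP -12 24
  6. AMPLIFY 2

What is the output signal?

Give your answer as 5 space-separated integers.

Answer: 0 2 18 20 32

Derivation:
Input: [5, 6, -5, 6, -1]
Stage 1 (OFFSET -5): 5+-5=0, 6+-5=1, -5+-5=-10, 6+-5=1, -1+-5=-6 -> [0, 1, -10, 1, -6]
Stage 2 (ABS): |0|=0, |1|=1, |-10|=10, |1|=1, |-6|=6 -> [0, 1, 10, 1, 6]
Stage 3 (CLIP -9 8): clip(0,-9,8)=0, clip(1,-9,8)=1, clip(10,-9,8)=8, clip(1,-9,8)=1, clip(6,-9,8)=6 -> [0, 1, 8, 1, 6]
Stage 4 (SUM): sum[0..0]=0, sum[0..1]=1, sum[0..2]=9, sum[0..3]=10, sum[0..4]=16 -> [0, 1, 9, 10, 16]
Stage 5 (CLIP -12 24): clip(0,-12,24)=0, clip(1,-12,24)=1, clip(9,-12,24)=9, clip(10,-12,24)=10, clip(16,-12,24)=16 -> [0, 1, 9, 10, 16]
Stage 6 (AMPLIFY 2): 0*2=0, 1*2=2, 9*2=18, 10*2=20, 16*2=32 -> [0, 2, 18, 20, 32]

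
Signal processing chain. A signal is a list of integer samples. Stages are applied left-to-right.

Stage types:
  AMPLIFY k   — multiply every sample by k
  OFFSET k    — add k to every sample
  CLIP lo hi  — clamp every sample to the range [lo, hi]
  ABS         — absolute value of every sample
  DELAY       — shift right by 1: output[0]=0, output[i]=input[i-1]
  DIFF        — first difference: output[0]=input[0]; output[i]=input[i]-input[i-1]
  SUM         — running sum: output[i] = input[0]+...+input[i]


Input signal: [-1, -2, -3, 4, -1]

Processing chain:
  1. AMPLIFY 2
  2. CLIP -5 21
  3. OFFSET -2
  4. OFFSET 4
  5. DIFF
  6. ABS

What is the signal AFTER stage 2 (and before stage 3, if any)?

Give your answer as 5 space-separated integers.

Answer: -2 -4 -5 8 -2

Derivation:
Input: [-1, -2, -3, 4, -1]
Stage 1 (AMPLIFY 2): -1*2=-2, -2*2=-4, -3*2=-6, 4*2=8, -1*2=-2 -> [-2, -4, -6, 8, -2]
Stage 2 (CLIP -5 21): clip(-2,-5,21)=-2, clip(-4,-5,21)=-4, clip(-6,-5,21)=-5, clip(8,-5,21)=8, clip(-2,-5,21)=-2 -> [-2, -4, -5, 8, -2]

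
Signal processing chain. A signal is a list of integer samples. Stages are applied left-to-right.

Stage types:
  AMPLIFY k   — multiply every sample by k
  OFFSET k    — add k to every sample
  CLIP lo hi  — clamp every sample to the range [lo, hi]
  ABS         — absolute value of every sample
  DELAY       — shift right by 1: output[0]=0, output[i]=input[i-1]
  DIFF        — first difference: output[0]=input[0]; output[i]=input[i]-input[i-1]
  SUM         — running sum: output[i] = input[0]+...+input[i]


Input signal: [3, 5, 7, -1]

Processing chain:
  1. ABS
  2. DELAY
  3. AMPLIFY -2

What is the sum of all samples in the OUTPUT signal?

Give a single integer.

Input: [3, 5, 7, -1]
Stage 1 (ABS): |3|=3, |5|=5, |7|=7, |-1|=1 -> [3, 5, 7, 1]
Stage 2 (DELAY): [0, 3, 5, 7] = [0, 3, 5, 7] -> [0, 3, 5, 7]
Stage 3 (AMPLIFY -2): 0*-2=0, 3*-2=-6, 5*-2=-10, 7*-2=-14 -> [0, -6, -10, -14]
Output sum: -30

Answer: -30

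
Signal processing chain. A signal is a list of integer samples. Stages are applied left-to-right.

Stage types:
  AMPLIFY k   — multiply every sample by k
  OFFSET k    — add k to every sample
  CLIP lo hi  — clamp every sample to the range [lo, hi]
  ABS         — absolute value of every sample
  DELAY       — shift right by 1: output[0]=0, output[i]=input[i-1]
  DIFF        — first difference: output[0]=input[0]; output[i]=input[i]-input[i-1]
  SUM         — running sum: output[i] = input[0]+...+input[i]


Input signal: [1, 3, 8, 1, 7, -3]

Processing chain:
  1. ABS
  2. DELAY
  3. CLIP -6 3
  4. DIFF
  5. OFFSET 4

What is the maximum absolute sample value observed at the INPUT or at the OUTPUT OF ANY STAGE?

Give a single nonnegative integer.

Input: [1, 3, 8, 1, 7, -3] (max |s|=8)
Stage 1 (ABS): |1|=1, |3|=3, |8|=8, |1|=1, |7|=7, |-3|=3 -> [1, 3, 8, 1, 7, 3] (max |s|=8)
Stage 2 (DELAY): [0, 1, 3, 8, 1, 7] = [0, 1, 3, 8, 1, 7] -> [0, 1, 3, 8, 1, 7] (max |s|=8)
Stage 3 (CLIP -6 3): clip(0,-6,3)=0, clip(1,-6,3)=1, clip(3,-6,3)=3, clip(8,-6,3)=3, clip(1,-6,3)=1, clip(7,-6,3)=3 -> [0, 1, 3, 3, 1, 3] (max |s|=3)
Stage 4 (DIFF): s[0]=0, 1-0=1, 3-1=2, 3-3=0, 1-3=-2, 3-1=2 -> [0, 1, 2, 0, -2, 2] (max |s|=2)
Stage 5 (OFFSET 4): 0+4=4, 1+4=5, 2+4=6, 0+4=4, -2+4=2, 2+4=6 -> [4, 5, 6, 4, 2, 6] (max |s|=6)
Overall max amplitude: 8

Answer: 8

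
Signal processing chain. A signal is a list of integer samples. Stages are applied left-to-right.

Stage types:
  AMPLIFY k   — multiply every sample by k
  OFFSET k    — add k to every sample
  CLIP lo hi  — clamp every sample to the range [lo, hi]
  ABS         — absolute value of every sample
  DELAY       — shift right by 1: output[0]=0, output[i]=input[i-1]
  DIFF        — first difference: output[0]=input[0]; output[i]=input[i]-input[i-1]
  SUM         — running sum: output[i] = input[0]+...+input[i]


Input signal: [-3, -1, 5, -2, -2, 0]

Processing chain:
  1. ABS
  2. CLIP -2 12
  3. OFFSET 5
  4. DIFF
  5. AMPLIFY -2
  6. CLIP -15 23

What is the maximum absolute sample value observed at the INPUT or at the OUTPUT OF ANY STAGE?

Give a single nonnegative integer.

Answer: 16

Derivation:
Input: [-3, -1, 5, -2, -2, 0] (max |s|=5)
Stage 1 (ABS): |-3|=3, |-1|=1, |5|=5, |-2|=2, |-2|=2, |0|=0 -> [3, 1, 5, 2, 2, 0] (max |s|=5)
Stage 2 (CLIP -2 12): clip(3,-2,12)=3, clip(1,-2,12)=1, clip(5,-2,12)=5, clip(2,-2,12)=2, clip(2,-2,12)=2, clip(0,-2,12)=0 -> [3, 1, 5, 2, 2, 0] (max |s|=5)
Stage 3 (OFFSET 5): 3+5=8, 1+5=6, 5+5=10, 2+5=7, 2+5=7, 0+5=5 -> [8, 6, 10, 7, 7, 5] (max |s|=10)
Stage 4 (DIFF): s[0]=8, 6-8=-2, 10-6=4, 7-10=-3, 7-7=0, 5-7=-2 -> [8, -2, 4, -3, 0, -2] (max |s|=8)
Stage 5 (AMPLIFY -2): 8*-2=-16, -2*-2=4, 4*-2=-8, -3*-2=6, 0*-2=0, -2*-2=4 -> [-16, 4, -8, 6, 0, 4] (max |s|=16)
Stage 6 (CLIP -15 23): clip(-16,-15,23)=-15, clip(4,-15,23)=4, clip(-8,-15,23)=-8, clip(6,-15,23)=6, clip(0,-15,23)=0, clip(4,-15,23)=4 -> [-15, 4, -8, 6, 0, 4] (max |s|=15)
Overall max amplitude: 16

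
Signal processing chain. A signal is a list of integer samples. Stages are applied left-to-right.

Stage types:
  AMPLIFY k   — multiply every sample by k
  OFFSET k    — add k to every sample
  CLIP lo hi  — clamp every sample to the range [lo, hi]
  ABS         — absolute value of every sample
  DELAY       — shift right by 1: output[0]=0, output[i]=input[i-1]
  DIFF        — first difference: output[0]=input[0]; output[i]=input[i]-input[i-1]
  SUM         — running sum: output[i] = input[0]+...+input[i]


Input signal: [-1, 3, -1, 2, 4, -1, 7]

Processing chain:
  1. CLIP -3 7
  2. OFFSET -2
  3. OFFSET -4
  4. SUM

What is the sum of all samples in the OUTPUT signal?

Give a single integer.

Input: [-1, 3, -1, 2, 4, -1, 7]
Stage 1 (CLIP -3 7): clip(-1,-3,7)=-1, clip(3,-3,7)=3, clip(-1,-3,7)=-1, clip(2,-3,7)=2, clip(4,-3,7)=4, clip(-1,-3,7)=-1, clip(7,-3,7)=7 -> [-1, 3, -1, 2, 4, -1, 7]
Stage 2 (OFFSET -2): -1+-2=-3, 3+-2=1, -1+-2=-3, 2+-2=0, 4+-2=2, -1+-2=-3, 7+-2=5 -> [-3, 1, -3, 0, 2, -3, 5]
Stage 3 (OFFSET -4): -3+-4=-7, 1+-4=-3, -3+-4=-7, 0+-4=-4, 2+-4=-2, -3+-4=-7, 5+-4=1 -> [-7, -3, -7, -4, -2, -7, 1]
Stage 4 (SUM): sum[0..0]=-7, sum[0..1]=-10, sum[0..2]=-17, sum[0..3]=-21, sum[0..4]=-23, sum[0..5]=-30, sum[0..6]=-29 -> [-7, -10, -17, -21, -23, -30, -29]
Output sum: -137

Answer: -137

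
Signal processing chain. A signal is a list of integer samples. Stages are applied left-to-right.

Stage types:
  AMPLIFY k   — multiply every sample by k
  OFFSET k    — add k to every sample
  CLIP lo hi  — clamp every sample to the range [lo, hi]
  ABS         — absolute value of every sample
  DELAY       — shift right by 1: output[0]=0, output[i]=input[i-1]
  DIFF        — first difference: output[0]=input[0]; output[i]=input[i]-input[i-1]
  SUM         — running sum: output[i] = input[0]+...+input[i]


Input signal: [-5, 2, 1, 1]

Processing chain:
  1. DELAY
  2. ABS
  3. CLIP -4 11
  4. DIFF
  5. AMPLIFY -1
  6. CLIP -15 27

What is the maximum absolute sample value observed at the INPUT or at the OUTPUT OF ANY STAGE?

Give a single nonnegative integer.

Answer: 5

Derivation:
Input: [-5, 2, 1, 1] (max |s|=5)
Stage 1 (DELAY): [0, -5, 2, 1] = [0, -5, 2, 1] -> [0, -5, 2, 1] (max |s|=5)
Stage 2 (ABS): |0|=0, |-5|=5, |2|=2, |1|=1 -> [0, 5, 2, 1] (max |s|=5)
Stage 3 (CLIP -4 11): clip(0,-4,11)=0, clip(5,-4,11)=5, clip(2,-4,11)=2, clip(1,-4,11)=1 -> [0, 5, 2, 1] (max |s|=5)
Stage 4 (DIFF): s[0]=0, 5-0=5, 2-5=-3, 1-2=-1 -> [0, 5, -3, -1] (max |s|=5)
Stage 5 (AMPLIFY -1): 0*-1=0, 5*-1=-5, -3*-1=3, -1*-1=1 -> [0, -5, 3, 1] (max |s|=5)
Stage 6 (CLIP -15 27): clip(0,-15,27)=0, clip(-5,-15,27)=-5, clip(3,-15,27)=3, clip(1,-15,27)=1 -> [0, -5, 3, 1] (max |s|=5)
Overall max amplitude: 5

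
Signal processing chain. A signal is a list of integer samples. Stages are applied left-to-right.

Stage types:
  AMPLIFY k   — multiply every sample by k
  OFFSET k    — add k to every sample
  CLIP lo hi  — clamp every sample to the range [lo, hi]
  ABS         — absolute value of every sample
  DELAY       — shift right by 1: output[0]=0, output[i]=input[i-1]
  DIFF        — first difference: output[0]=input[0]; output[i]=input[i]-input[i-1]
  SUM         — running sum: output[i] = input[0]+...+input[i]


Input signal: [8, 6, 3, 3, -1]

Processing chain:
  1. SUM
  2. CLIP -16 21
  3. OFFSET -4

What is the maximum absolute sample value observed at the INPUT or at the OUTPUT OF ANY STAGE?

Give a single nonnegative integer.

Input: [8, 6, 3, 3, -1] (max |s|=8)
Stage 1 (SUM): sum[0..0]=8, sum[0..1]=14, sum[0..2]=17, sum[0..3]=20, sum[0..4]=19 -> [8, 14, 17, 20, 19] (max |s|=20)
Stage 2 (CLIP -16 21): clip(8,-16,21)=8, clip(14,-16,21)=14, clip(17,-16,21)=17, clip(20,-16,21)=20, clip(19,-16,21)=19 -> [8, 14, 17, 20, 19] (max |s|=20)
Stage 3 (OFFSET -4): 8+-4=4, 14+-4=10, 17+-4=13, 20+-4=16, 19+-4=15 -> [4, 10, 13, 16, 15] (max |s|=16)
Overall max amplitude: 20

Answer: 20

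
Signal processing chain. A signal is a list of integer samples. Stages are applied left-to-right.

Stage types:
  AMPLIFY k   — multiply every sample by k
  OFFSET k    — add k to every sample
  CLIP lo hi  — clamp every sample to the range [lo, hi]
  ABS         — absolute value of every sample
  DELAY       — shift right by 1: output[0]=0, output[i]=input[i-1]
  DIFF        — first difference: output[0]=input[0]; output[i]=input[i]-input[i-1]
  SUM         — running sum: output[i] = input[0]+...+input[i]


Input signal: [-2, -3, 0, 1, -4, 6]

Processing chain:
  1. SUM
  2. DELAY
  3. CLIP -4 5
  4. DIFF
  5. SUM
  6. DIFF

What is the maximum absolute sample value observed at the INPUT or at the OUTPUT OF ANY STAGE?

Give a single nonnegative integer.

Input: [-2, -3, 0, 1, -4, 6] (max |s|=6)
Stage 1 (SUM): sum[0..0]=-2, sum[0..1]=-5, sum[0..2]=-5, sum[0..3]=-4, sum[0..4]=-8, sum[0..5]=-2 -> [-2, -5, -5, -4, -8, -2] (max |s|=8)
Stage 2 (DELAY): [0, -2, -5, -5, -4, -8] = [0, -2, -5, -5, -4, -8] -> [0, -2, -5, -5, -4, -8] (max |s|=8)
Stage 3 (CLIP -4 5): clip(0,-4,5)=0, clip(-2,-4,5)=-2, clip(-5,-4,5)=-4, clip(-5,-4,5)=-4, clip(-4,-4,5)=-4, clip(-8,-4,5)=-4 -> [0, -2, -4, -4, -4, -4] (max |s|=4)
Stage 4 (DIFF): s[0]=0, -2-0=-2, -4--2=-2, -4--4=0, -4--4=0, -4--4=0 -> [0, -2, -2, 0, 0, 0] (max |s|=2)
Stage 5 (SUM): sum[0..0]=0, sum[0..1]=-2, sum[0..2]=-4, sum[0..3]=-4, sum[0..4]=-4, sum[0..5]=-4 -> [0, -2, -4, -4, -4, -4] (max |s|=4)
Stage 6 (DIFF): s[0]=0, -2-0=-2, -4--2=-2, -4--4=0, -4--4=0, -4--4=0 -> [0, -2, -2, 0, 0, 0] (max |s|=2)
Overall max amplitude: 8

Answer: 8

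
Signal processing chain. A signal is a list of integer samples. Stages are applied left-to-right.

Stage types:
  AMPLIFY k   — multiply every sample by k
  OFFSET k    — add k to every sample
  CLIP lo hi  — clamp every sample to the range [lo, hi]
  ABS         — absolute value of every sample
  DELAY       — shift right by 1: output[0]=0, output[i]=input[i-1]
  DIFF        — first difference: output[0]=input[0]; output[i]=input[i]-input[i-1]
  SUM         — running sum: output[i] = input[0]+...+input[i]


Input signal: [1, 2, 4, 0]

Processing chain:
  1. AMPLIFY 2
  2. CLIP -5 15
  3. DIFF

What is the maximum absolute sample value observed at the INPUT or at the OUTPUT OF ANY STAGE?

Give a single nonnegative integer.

Answer: 8

Derivation:
Input: [1, 2, 4, 0] (max |s|=4)
Stage 1 (AMPLIFY 2): 1*2=2, 2*2=4, 4*2=8, 0*2=0 -> [2, 4, 8, 0] (max |s|=8)
Stage 2 (CLIP -5 15): clip(2,-5,15)=2, clip(4,-5,15)=4, clip(8,-5,15)=8, clip(0,-5,15)=0 -> [2, 4, 8, 0] (max |s|=8)
Stage 3 (DIFF): s[0]=2, 4-2=2, 8-4=4, 0-8=-8 -> [2, 2, 4, -8] (max |s|=8)
Overall max amplitude: 8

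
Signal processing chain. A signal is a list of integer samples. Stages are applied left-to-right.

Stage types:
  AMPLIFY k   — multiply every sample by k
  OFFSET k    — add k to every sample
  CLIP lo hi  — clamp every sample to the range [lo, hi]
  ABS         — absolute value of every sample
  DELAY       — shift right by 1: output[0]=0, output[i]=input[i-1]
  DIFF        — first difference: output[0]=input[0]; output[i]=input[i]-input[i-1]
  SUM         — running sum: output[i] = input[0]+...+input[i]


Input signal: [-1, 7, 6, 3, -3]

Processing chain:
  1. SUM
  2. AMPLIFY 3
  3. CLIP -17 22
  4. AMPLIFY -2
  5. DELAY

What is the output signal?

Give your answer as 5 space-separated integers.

Answer: 0 6 -36 -44 -44

Derivation:
Input: [-1, 7, 6, 3, -3]
Stage 1 (SUM): sum[0..0]=-1, sum[0..1]=6, sum[0..2]=12, sum[0..3]=15, sum[0..4]=12 -> [-1, 6, 12, 15, 12]
Stage 2 (AMPLIFY 3): -1*3=-3, 6*3=18, 12*3=36, 15*3=45, 12*3=36 -> [-3, 18, 36, 45, 36]
Stage 3 (CLIP -17 22): clip(-3,-17,22)=-3, clip(18,-17,22)=18, clip(36,-17,22)=22, clip(45,-17,22)=22, clip(36,-17,22)=22 -> [-3, 18, 22, 22, 22]
Stage 4 (AMPLIFY -2): -3*-2=6, 18*-2=-36, 22*-2=-44, 22*-2=-44, 22*-2=-44 -> [6, -36, -44, -44, -44]
Stage 5 (DELAY): [0, 6, -36, -44, -44] = [0, 6, -36, -44, -44] -> [0, 6, -36, -44, -44]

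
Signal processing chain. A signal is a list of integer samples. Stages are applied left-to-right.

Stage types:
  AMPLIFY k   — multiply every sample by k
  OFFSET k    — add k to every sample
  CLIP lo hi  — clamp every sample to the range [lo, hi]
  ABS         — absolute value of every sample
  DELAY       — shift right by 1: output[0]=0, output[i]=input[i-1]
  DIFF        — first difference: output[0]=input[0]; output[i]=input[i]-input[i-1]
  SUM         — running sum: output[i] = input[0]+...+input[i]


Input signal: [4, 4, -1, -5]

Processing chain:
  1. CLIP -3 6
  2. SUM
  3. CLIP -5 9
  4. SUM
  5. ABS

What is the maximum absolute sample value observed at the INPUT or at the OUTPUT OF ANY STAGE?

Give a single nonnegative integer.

Input: [4, 4, -1, -5] (max |s|=5)
Stage 1 (CLIP -3 6): clip(4,-3,6)=4, clip(4,-3,6)=4, clip(-1,-3,6)=-1, clip(-5,-3,6)=-3 -> [4, 4, -1, -3] (max |s|=4)
Stage 2 (SUM): sum[0..0]=4, sum[0..1]=8, sum[0..2]=7, sum[0..3]=4 -> [4, 8, 7, 4] (max |s|=8)
Stage 3 (CLIP -5 9): clip(4,-5,9)=4, clip(8,-5,9)=8, clip(7,-5,9)=7, clip(4,-5,9)=4 -> [4, 8, 7, 4] (max |s|=8)
Stage 4 (SUM): sum[0..0]=4, sum[0..1]=12, sum[0..2]=19, sum[0..3]=23 -> [4, 12, 19, 23] (max |s|=23)
Stage 5 (ABS): |4|=4, |12|=12, |19|=19, |23|=23 -> [4, 12, 19, 23] (max |s|=23)
Overall max amplitude: 23

Answer: 23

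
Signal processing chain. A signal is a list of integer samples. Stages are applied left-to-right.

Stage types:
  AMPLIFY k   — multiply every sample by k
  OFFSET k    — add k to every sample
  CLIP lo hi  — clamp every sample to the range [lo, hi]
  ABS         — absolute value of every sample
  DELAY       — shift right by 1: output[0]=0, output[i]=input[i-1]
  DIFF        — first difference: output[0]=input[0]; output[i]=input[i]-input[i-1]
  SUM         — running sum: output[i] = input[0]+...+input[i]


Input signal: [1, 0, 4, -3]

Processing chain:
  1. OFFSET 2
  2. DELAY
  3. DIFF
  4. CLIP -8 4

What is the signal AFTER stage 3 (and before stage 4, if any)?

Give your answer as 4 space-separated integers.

Answer: 0 3 -1 4

Derivation:
Input: [1, 0, 4, -3]
Stage 1 (OFFSET 2): 1+2=3, 0+2=2, 4+2=6, -3+2=-1 -> [3, 2, 6, -1]
Stage 2 (DELAY): [0, 3, 2, 6] = [0, 3, 2, 6] -> [0, 3, 2, 6]
Stage 3 (DIFF): s[0]=0, 3-0=3, 2-3=-1, 6-2=4 -> [0, 3, -1, 4]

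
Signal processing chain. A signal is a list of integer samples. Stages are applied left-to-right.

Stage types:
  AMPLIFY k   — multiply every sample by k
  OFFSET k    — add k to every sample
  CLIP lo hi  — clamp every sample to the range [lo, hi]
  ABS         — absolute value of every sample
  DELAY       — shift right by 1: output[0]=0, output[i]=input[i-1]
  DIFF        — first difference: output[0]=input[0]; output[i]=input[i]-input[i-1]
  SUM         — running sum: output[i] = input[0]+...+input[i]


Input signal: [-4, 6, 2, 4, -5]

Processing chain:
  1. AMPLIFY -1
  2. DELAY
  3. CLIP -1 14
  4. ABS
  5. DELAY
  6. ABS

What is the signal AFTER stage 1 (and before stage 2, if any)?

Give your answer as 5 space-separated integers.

Input: [-4, 6, 2, 4, -5]
Stage 1 (AMPLIFY -1): -4*-1=4, 6*-1=-6, 2*-1=-2, 4*-1=-4, -5*-1=5 -> [4, -6, -2, -4, 5]

Answer: 4 -6 -2 -4 5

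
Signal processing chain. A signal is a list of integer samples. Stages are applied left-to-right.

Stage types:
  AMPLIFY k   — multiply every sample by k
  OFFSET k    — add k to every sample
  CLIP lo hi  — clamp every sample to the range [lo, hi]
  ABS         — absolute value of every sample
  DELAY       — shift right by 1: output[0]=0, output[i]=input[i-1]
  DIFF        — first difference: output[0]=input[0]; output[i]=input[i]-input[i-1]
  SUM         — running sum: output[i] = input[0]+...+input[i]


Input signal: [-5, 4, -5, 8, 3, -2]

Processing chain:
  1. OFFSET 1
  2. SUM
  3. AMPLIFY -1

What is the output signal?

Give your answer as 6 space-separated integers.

Input: [-5, 4, -5, 8, 3, -2]
Stage 1 (OFFSET 1): -5+1=-4, 4+1=5, -5+1=-4, 8+1=9, 3+1=4, -2+1=-1 -> [-4, 5, -4, 9, 4, -1]
Stage 2 (SUM): sum[0..0]=-4, sum[0..1]=1, sum[0..2]=-3, sum[0..3]=6, sum[0..4]=10, sum[0..5]=9 -> [-4, 1, -3, 6, 10, 9]
Stage 3 (AMPLIFY -1): -4*-1=4, 1*-1=-1, -3*-1=3, 6*-1=-6, 10*-1=-10, 9*-1=-9 -> [4, -1, 3, -6, -10, -9]

Answer: 4 -1 3 -6 -10 -9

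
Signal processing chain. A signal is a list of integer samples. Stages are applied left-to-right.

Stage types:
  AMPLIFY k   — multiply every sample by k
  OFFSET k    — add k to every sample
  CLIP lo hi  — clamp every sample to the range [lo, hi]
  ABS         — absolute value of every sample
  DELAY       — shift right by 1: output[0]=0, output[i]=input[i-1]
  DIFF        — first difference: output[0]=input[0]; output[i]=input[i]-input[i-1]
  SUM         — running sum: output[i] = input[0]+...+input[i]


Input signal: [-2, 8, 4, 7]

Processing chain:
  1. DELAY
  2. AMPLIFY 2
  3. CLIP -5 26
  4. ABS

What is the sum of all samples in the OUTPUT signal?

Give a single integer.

Answer: 28

Derivation:
Input: [-2, 8, 4, 7]
Stage 1 (DELAY): [0, -2, 8, 4] = [0, -2, 8, 4] -> [0, -2, 8, 4]
Stage 2 (AMPLIFY 2): 0*2=0, -2*2=-4, 8*2=16, 4*2=8 -> [0, -4, 16, 8]
Stage 3 (CLIP -5 26): clip(0,-5,26)=0, clip(-4,-5,26)=-4, clip(16,-5,26)=16, clip(8,-5,26)=8 -> [0, -4, 16, 8]
Stage 4 (ABS): |0|=0, |-4|=4, |16|=16, |8|=8 -> [0, 4, 16, 8]
Output sum: 28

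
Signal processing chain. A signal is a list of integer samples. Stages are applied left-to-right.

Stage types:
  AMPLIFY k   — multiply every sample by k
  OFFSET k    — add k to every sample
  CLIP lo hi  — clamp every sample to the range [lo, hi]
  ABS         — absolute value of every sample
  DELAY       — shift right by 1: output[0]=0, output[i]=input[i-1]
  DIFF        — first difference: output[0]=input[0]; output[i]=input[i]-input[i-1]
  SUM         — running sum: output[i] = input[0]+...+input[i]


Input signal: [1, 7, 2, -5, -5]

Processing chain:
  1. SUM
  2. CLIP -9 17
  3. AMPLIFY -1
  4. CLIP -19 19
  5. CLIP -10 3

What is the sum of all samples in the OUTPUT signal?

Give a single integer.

Answer: -24

Derivation:
Input: [1, 7, 2, -5, -5]
Stage 1 (SUM): sum[0..0]=1, sum[0..1]=8, sum[0..2]=10, sum[0..3]=5, sum[0..4]=0 -> [1, 8, 10, 5, 0]
Stage 2 (CLIP -9 17): clip(1,-9,17)=1, clip(8,-9,17)=8, clip(10,-9,17)=10, clip(5,-9,17)=5, clip(0,-9,17)=0 -> [1, 8, 10, 5, 0]
Stage 3 (AMPLIFY -1): 1*-1=-1, 8*-1=-8, 10*-1=-10, 5*-1=-5, 0*-1=0 -> [-1, -8, -10, -5, 0]
Stage 4 (CLIP -19 19): clip(-1,-19,19)=-1, clip(-8,-19,19)=-8, clip(-10,-19,19)=-10, clip(-5,-19,19)=-5, clip(0,-19,19)=0 -> [-1, -8, -10, -5, 0]
Stage 5 (CLIP -10 3): clip(-1,-10,3)=-1, clip(-8,-10,3)=-8, clip(-10,-10,3)=-10, clip(-5,-10,3)=-5, clip(0,-10,3)=0 -> [-1, -8, -10, -5, 0]
Output sum: -24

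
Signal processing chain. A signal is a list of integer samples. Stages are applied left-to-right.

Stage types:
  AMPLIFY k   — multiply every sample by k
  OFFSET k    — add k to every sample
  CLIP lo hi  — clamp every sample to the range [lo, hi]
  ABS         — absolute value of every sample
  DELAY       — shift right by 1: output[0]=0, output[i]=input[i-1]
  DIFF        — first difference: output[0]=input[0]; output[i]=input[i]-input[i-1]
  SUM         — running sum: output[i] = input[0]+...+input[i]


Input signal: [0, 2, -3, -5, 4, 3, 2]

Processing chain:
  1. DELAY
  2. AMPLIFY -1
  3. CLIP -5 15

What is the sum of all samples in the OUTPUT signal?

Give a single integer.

Answer: -1

Derivation:
Input: [0, 2, -3, -5, 4, 3, 2]
Stage 1 (DELAY): [0, 0, 2, -3, -5, 4, 3] = [0, 0, 2, -3, -5, 4, 3] -> [0, 0, 2, -3, -5, 4, 3]
Stage 2 (AMPLIFY -1): 0*-1=0, 0*-1=0, 2*-1=-2, -3*-1=3, -5*-1=5, 4*-1=-4, 3*-1=-3 -> [0, 0, -2, 3, 5, -4, -3]
Stage 3 (CLIP -5 15): clip(0,-5,15)=0, clip(0,-5,15)=0, clip(-2,-5,15)=-2, clip(3,-5,15)=3, clip(5,-5,15)=5, clip(-4,-5,15)=-4, clip(-3,-5,15)=-3 -> [0, 0, -2, 3, 5, -4, -3]
Output sum: -1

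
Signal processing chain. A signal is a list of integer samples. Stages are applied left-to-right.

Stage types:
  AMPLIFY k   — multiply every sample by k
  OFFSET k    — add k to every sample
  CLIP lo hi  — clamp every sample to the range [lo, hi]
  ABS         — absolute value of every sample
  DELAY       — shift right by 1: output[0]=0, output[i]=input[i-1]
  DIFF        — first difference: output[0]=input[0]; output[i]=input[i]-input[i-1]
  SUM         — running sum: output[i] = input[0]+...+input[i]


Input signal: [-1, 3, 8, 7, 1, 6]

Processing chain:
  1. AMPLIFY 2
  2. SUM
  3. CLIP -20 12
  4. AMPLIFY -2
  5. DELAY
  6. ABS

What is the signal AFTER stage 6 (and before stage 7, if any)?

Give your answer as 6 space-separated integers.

Answer: 0 4 8 24 24 24

Derivation:
Input: [-1, 3, 8, 7, 1, 6]
Stage 1 (AMPLIFY 2): -1*2=-2, 3*2=6, 8*2=16, 7*2=14, 1*2=2, 6*2=12 -> [-2, 6, 16, 14, 2, 12]
Stage 2 (SUM): sum[0..0]=-2, sum[0..1]=4, sum[0..2]=20, sum[0..3]=34, sum[0..4]=36, sum[0..5]=48 -> [-2, 4, 20, 34, 36, 48]
Stage 3 (CLIP -20 12): clip(-2,-20,12)=-2, clip(4,-20,12)=4, clip(20,-20,12)=12, clip(34,-20,12)=12, clip(36,-20,12)=12, clip(48,-20,12)=12 -> [-2, 4, 12, 12, 12, 12]
Stage 4 (AMPLIFY -2): -2*-2=4, 4*-2=-8, 12*-2=-24, 12*-2=-24, 12*-2=-24, 12*-2=-24 -> [4, -8, -24, -24, -24, -24]
Stage 5 (DELAY): [0, 4, -8, -24, -24, -24] = [0, 4, -8, -24, -24, -24] -> [0, 4, -8, -24, -24, -24]
Stage 6 (ABS): |0|=0, |4|=4, |-8|=8, |-24|=24, |-24|=24, |-24|=24 -> [0, 4, 8, 24, 24, 24]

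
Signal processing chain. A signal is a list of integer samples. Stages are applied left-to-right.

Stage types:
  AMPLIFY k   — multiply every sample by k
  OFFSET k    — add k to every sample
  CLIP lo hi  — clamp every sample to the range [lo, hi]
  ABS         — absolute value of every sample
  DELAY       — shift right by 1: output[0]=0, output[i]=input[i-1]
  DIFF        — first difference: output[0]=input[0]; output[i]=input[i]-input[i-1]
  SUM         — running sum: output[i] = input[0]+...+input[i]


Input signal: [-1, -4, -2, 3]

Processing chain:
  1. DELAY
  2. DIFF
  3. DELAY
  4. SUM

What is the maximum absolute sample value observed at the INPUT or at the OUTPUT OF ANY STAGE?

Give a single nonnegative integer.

Input: [-1, -4, -2, 3] (max |s|=4)
Stage 1 (DELAY): [0, -1, -4, -2] = [0, -1, -4, -2] -> [0, -1, -4, -2] (max |s|=4)
Stage 2 (DIFF): s[0]=0, -1-0=-1, -4--1=-3, -2--4=2 -> [0, -1, -3, 2] (max |s|=3)
Stage 3 (DELAY): [0, 0, -1, -3] = [0, 0, -1, -3] -> [0, 0, -1, -3] (max |s|=3)
Stage 4 (SUM): sum[0..0]=0, sum[0..1]=0, sum[0..2]=-1, sum[0..3]=-4 -> [0, 0, -1, -4] (max |s|=4)
Overall max amplitude: 4

Answer: 4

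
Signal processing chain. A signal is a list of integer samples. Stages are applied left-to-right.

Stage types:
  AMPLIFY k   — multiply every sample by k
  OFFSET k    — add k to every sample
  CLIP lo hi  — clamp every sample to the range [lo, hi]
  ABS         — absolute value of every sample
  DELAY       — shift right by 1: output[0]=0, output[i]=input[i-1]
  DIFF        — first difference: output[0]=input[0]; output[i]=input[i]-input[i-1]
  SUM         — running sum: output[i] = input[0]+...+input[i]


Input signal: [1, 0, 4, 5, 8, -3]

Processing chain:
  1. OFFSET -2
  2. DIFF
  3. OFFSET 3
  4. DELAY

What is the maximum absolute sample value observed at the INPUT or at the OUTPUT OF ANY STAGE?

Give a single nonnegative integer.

Answer: 11

Derivation:
Input: [1, 0, 4, 5, 8, -3] (max |s|=8)
Stage 1 (OFFSET -2): 1+-2=-1, 0+-2=-2, 4+-2=2, 5+-2=3, 8+-2=6, -3+-2=-5 -> [-1, -2, 2, 3, 6, -5] (max |s|=6)
Stage 2 (DIFF): s[0]=-1, -2--1=-1, 2--2=4, 3-2=1, 6-3=3, -5-6=-11 -> [-1, -1, 4, 1, 3, -11] (max |s|=11)
Stage 3 (OFFSET 3): -1+3=2, -1+3=2, 4+3=7, 1+3=4, 3+3=6, -11+3=-8 -> [2, 2, 7, 4, 6, -8] (max |s|=8)
Stage 4 (DELAY): [0, 2, 2, 7, 4, 6] = [0, 2, 2, 7, 4, 6] -> [0, 2, 2, 7, 4, 6] (max |s|=7)
Overall max amplitude: 11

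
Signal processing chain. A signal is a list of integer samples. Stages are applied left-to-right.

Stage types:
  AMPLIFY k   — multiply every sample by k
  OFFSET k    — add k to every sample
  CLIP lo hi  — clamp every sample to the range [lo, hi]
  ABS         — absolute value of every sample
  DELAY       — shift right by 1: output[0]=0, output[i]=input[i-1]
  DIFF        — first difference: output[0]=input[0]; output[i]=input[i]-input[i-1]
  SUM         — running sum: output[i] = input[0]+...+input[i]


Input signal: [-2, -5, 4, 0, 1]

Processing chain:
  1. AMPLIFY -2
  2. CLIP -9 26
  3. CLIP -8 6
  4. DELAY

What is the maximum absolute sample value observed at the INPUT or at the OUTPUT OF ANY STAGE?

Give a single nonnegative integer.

Answer: 10

Derivation:
Input: [-2, -5, 4, 0, 1] (max |s|=5)
Stage 1 (AMPLIFY -2): -2*-2=4, -5*-2=10, 4*-2=-8, 0*-2=0, 1*-2=-2 -> [4, 10, -8, 0, -2] (max |s|=10)
Stage 2 (CLIP -9 26): clip(4,-9,26)=4, clip(10,-9,26)=10, clip(-8,-9,26)=-8, clip(0,-9,26)=0, clip(-2,-9,26)=-2 -> [4, 10, -8, 0, -2] (max |s|=10)
Stage 3 (CLIP -8 6): clip(4,-8,6)=4, clip(10,-8,6)=6, clip(-8,-8,6)=-8, clip(0,-8,6)=0, clip(-2,-8,6)=-2 -> [4, 6, -8, 0, -2] (max |s|=8)
Stage 4 (DELAY): [0, 4, 6, -8, 0] = [0, 4, 6, -8, 0] -> [0, 4, 6, -8, 0] (max |s|=8)
Overall max amplitude: 10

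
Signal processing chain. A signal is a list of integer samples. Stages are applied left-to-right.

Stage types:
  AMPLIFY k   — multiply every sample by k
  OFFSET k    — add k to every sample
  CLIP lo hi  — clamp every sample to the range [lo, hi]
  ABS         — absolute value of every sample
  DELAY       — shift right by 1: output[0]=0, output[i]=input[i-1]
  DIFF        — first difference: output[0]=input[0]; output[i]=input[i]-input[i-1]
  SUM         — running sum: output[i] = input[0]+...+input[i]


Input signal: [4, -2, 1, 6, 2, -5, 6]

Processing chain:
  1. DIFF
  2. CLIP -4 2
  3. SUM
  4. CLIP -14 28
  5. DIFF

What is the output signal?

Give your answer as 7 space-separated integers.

Answer: 2 -4 2 2 -4 -4 2

Derivation:
Input: [4, -2, 1, 6, 2, -5, 6]
Stage 1 (DIFF): s[0]=4, -2-4=-6, 1--2=3, 6-1=5, 2-6=-4, -5-2=-7, 6--5=11 -> [4, -6, 3, 5, -4, -7, 11]
Stage 2 (CLIP -4 2): clip(4,-4,2)=2, clip(-6,-4,2)=-4, clip(3,-4,2)=2, clip(5,-4,2)=2, clip(-4,-4,2)=-4, clip(-7,-4,2)=-4, clip(11,-4,2)=2 -> [2, -4, 2, 2, -4, -4, 2]
Stage 3 (SUM): sum[0..0]=2, sum[0..1]=-2, sum[0..2]=0, sum[0..3]=2, sum[0..4]=-2, sum[0..5]=-6, sum[0..6]=-4 -> [2, -2, 0, 2, -2, -6, -4]
Stage 4 (CLIP -14 28): clip(2,-14,28)=2, clip(-2,-14,28)=-2, clip(0,-14,28)=0, clip(2,-14,28)=2, clip(-2,-14,28)=-2, clip(-6,-14,28)=-6, clip(-4,-14,28)=-4 -> [2, -2, 0, 2, -2, -6, -4]
Stage 5 (DIFF): s[0]=2, -2-2=-4, 0--2=2, 2-0=2, -2-2=-4, -6--2=-4, -4--6=2 -> [2, -4, 2, 2, -4, -4, 2]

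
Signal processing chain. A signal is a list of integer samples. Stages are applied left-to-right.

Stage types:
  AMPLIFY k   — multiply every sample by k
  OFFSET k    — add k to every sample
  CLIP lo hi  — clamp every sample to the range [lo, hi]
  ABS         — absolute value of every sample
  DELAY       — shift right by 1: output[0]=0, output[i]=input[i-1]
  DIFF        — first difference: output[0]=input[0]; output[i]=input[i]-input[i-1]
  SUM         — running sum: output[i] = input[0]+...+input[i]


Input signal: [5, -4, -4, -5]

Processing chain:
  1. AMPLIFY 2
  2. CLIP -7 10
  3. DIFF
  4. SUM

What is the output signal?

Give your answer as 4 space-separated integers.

Input: [5, -4, -4, -5]
Stage 1 (AMPLIFY 2): 5*2=10, -4*2=-8, -4*2=-8, -5*2=-10 -> [10, -8, -8, -10]
Stage 2 (CLIP -7 10): clip(10,-7,10)=10, clip(-8,-7,10)=-7, clip(-8,-7,10)=-7, clip(-10,-7,10)=-7 -> [10, -7, -7, -7]
Stage 3 (DIFF): s[0]=10, -7-10=-17, -7--7=0, -7--7=0 -> [10, -17, 0, 0]
Stage 4 (SUM): sum[0..0]=10, sum[0..1]=-7, sum[0..2]=-7, sum[0..3]=-7 -> [10, -7, -7, -7]

Answer: 10 -7 -7 -7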